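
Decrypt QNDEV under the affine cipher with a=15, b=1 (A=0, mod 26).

BGOVK

The inverse of 15 mod 26 is 7, since 15·7=105≡1. Apply D(y)=7·(y−1) mod 26:
Q(16): 7·(16−1)=105≡1 → B
N(13): 7·(13−1)=84≡6 → G
D(3): 7·(3−1)=14 → O
E(4): 7·(4−1)=21 → V
V(21): 7·(21−1)=140≡10 → K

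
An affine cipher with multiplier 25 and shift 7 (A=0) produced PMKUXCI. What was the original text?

The inverse of 25 mod 26 is 25, since 25·25=625≡1. Apply D(y)=25·(y−7) mod 26:
P(15): 25·(15−7)=200≡18 → S
M(12): 25·(12−7)=125≡21 → V
K(10): 25·(10−7)=75≡23 → X
U(20): 25·(20−7)=325≡13 → N
X(23): 25·(23−7)=400≡10 → K
C(2): 25·(2−7)=-125≡5 → F
I(8): 25·(8−7)=25 → Z

SVXNKFZ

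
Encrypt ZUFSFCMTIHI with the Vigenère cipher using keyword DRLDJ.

CLQVOFDELQL

Repeat the key across the message: DRLDJDRLDJD
Z(25)+D(3): 28≡2 → C
U(20)+R(17): 37≡11 → L
F(5)+L(11): 16 → Q
S(18)+D(3): 21 → V
F(5)+J(9): 14 → O
C(2)+D(3): 5 → F
M(12)+R(17): 29≡3 → D
T(19)+L(11): 30≡4 → E
I(8)+D(3): 11 → L
H(7)+J(9): 16 → Q
I(8)+D(3): 11 → L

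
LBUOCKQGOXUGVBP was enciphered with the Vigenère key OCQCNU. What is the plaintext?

Repeat the key across the ciphertext: OCQCNUOCQCNUOCQ
L(11)−O(14): -3≡23 → X
B(1)−C(2): -1≡25 → Z
U(20)−Q(16): 4 → E
O(14)−C(2): 12 → M
C(2)−N(13): -11≡15 → P
K(10)−U(20): -10≡16 → Q
Q(16)−O(14): 2 → C
G(6)−C(2): 4 → E
O(14)−Q(16): -2≡24 → Y
X(23)−C(2): 21 → V
U(20)−N(13): 7 → H
G(6)−U(20): -14≡12 → M
V(21)−O(14): 7 → H
B(1)−C(2): -1≡25 → Z
P(15)−Q(16): -1≡25 → Z

XZEMPQCEYVHMHZZ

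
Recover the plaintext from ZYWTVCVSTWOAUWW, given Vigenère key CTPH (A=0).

Repeat the key across the ciphertext: CTPHCTPHCTPHCTP
Z(25)−C(2): 23 → X
Y(24)−T(19): 5 → F
W(22)−P(15): 7 → H
T(19)−H(7): 12 → M
V(21)−C(2): 19 → T
C(2)−T(19): -17≡9 → J
V(21)−P(15): 6 → G
S(18)−H(7): 11 → L
T(19)−C(2): 17 → R
W(22)−T(19): 3 → D
O(14)−P(15): -1≡25 → Z
A(0)−H(7): -7≡19 → T
U(20)−C(2): 18 → S
W(22)−T(19): 3 → D
W(22)−P(15): 7 → H

XFHMTJGLRDZTSDH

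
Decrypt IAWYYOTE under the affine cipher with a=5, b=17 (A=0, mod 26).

THBRRPQN

The inverse of 5 mod 26 is 21, since 5·21=105≡1. Apply D(y)=21·(y−17) mod 26:
I(8): 21·(8−17)=-189≡19 → T
A(0): 21·(0−17)=-357≡7 → H
W(22): 21·(22−17)=105≡1 → B
Y(24): 21·(24−17)=147≡17 → R
Y(24): 21·(24−17)=147≡17 → R
O(14): 21·(14−17)=-63≡15 → P
T(19): 21·(19−17)=42≡16 → Q
E(4): 21·(4−17)=-273≡13 → N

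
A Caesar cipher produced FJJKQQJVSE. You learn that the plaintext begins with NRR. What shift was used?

From the crib: F(5)−N(13)=-8≡18, so the shift is 18.

18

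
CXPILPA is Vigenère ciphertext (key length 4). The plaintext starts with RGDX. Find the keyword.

LRML

Subtract each crib letter from the matching ciphertext letter (mod 26):
C(2)−R(17)=-15≡11 → L
X(23)−G(6)=17 → R
P(15)−D(3)=12 → M
I(8)−X(23)=-15≡11 → L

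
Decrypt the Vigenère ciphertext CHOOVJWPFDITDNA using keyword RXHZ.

LKHPEMPQOGBUMQT

Repeat the key across the ciphertext: RXHZRXHZRXHZRXH
C(2)−R(17): -15≡11 → L
H(7)−X(23): -16≡10 → K
O(14)−H(7): 7 → H
O(14)−Z(25): -11≡15 → P
V(21)−R(17): 4 → E
J(9)−X(23): -14≡12 → M
W(22)−H(7): 15 → P
P(15)−Z(25): -10≡16 → Q
F(5)−R(17): -12≡14 → O
D(3)−X(23): -20≡6 → G
I(8)−H(7): 1 → B
T(19)−Z(25): -6≡20 → U
D(3)−R(17): -14≡12 → M
N(13)−X(23): -10≡16 → Q
A(0)−H(7): -7≡19 → T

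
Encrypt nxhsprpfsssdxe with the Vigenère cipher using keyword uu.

Repeat the key across the message: uuuuuuuuuuuuuu
n(13)+u(20): 33≡7 → h
x(23)+u(20): 43≡17 → r
h(7)+u(20): 27≡1 → b
s(18)+u(20): 38≡12 → m
p(15)+u(20): 35≡9 → j
r(17)+u(20): 37≡11 → l
p(15)+u(20): 35≡9 → j
f(5)+u(20): 25 → z
s(18)+u(20): 38≡12 → m
s(18)+u(20): 38≡12 → m
s(18)+u(20): 38≡12 → m
d(3)+u(20): 23 → x
x(23)+u(20): 43≡17 → r
e(4)+u(20): 24 → y

hrbmjljzmmmxry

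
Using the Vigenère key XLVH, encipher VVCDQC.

Repeat the key across the message: XLVHXL
V(21)+X(23): 44≡18 → S
V(21)+L(11): 32≡6 → G
C(2)+V(21): 23 → X
D(3)+H(7): 10 → K
Q(16)+X(23): 39≡13 → N
C(2)+L(11): 13 → N

SGXKNN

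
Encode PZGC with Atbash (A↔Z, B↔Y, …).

KATX

P(15) → K(10)
Z(25) → A(0)
G(6) → T(19)
C(2) → X(23)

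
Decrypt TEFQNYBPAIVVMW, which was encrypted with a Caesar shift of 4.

T(19): 19−4=15 → P
E(4): 4−4=0 → A
F(5): 5−4=1 → B
Q(16): 16−4=12 → M
N(13): 13−4=9 → J
Y(24): 24−4=20 → U
B(1): 1−4=-3≡23 → X
P(15): 15−4=11 → L
A(0): 0−4=-4≡22 → W
I(8): 8−4=4 → E
V(21): 21−4=17 → R
V(21): 21−4=17 → R
M(12): 12−4=8 → I
W(22): 22−4=18 → S

PABMJUXLWERRIS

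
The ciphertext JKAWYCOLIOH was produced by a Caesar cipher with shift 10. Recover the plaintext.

ZAQMOSEBYEX

J(9): 9−10=-1≡25 → Z
K(10): 10−10=0 → A
A(0): 0−10=-10≡16 → Q
W(22): 22−10=12 → M
Y(24): 24−10=14 → O
C(2): 2−10=-8≡18 → S
O(14): 14−10=4 → E
L(11): 11−10=1 → B
I(8): 8−10=-2≡24 → Y
O(14): 14−10=4 → E
H(7): 7−10=-3≡23 → X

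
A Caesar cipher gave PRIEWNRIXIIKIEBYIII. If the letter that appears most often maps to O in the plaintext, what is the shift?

The most frequent ciphertext letter is I (appears 8 times).
I is position 8; O is position 14.
Shift = -6≡20.

20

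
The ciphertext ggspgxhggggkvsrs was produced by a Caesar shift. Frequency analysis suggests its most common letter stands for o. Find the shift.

18

The most frequent ciphertext letter is g (appears 7 times).
g is position 6; o is position 14.
Shift = -8≡18.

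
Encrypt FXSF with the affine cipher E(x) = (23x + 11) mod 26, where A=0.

F(5): 23·5+11=126≡22 → W
X(23): 23·23+11=540≡20 → U
S(18): 23·18+11=425≡9 → J
F(5): 23·5+11=126≡22 → W

WUJW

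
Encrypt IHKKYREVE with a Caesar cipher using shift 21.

DCFFTMZQZ

I(8): 8+21=29≡3 → D
H(7): 7+21=28≡2 → C
K(10): 10+21=31≡5 → F
K(10): 10+21=31≡5 → F
Y(24): 24+21=45≡19 → T
R(17): 17+21=38≡12 → M
E(4): 4+21=25 → Z
V(21): 21+21=42≡16 → Q
E(4): 4+21=25 → Z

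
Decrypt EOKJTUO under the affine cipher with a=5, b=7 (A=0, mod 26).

The inverse of 5 mod 26 is 21, since 5·21=105≡1. Apply D(y)=21·(y−7) mod 26:
E(4): 21·(4−7)=-63≡15 → P
O(14): 21·(14−7)=147≡17 → R
K(10): 21·(10−7)=63≡11 → L
J(9): 21·(9−7)=42≡16 → Q
T(19): 21·(19−7)=252≡18 → S
U(20): 21·(20−7)=273≡13 → N
O(14): 21·(14−7)=147≡17 → R

PRLQSNR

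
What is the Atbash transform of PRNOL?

P(15) → K(10)
R(17) → I(8)
N(13) → M(12)
O(14) → L(11)
L(11) → O(14)

KIMLO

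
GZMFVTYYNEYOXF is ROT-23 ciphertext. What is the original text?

JCPIYWBBQHBRAI

G(6): 6−23=-17≡9 → J
Z(25): 25−23=2 → C
M(12): 12−23=-11≡15 → P
F(5): 5−23=-18≡8 → I
V(21): 21−23=-2≡24 → Y
T(19): 19−23=-4≡22 → W
Y(24): 24−23=1 → B
Y(24): 24−23=1 → B
N(13): 13−23=-10≡16 → Q
E(4): 4−23=-19≡7 → H
Y(24): 24−23=1 → B
O(14): 14−23=-9≡17 → R
X(23): 23−23=0 → A
F(5): 5−23=-18≡8 → I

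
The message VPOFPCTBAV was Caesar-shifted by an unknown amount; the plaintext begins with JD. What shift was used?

12

From the crib: V(21)−J(9)=12, so the shift is 12.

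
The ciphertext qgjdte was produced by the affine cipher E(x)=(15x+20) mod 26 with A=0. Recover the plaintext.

ygblts

The inverse of 15 mod 26 is 7, since 15·7=105≡1. Apply D(y)=7·(y−20) mod 26:
q(16): 7·(16−20)=-28≡24 → y
g(6): 7·(6−20)=-98≡6 → g
j(9): 7·(9−20)=-77≡1 → b
d(3): 7·(3−20)=-119≡11 → l
t(19): 7·(19−20)=-7≡19 → t
e(4): 7·(4−20)=-112≡18 → s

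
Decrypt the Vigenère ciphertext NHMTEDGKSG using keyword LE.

CDBPTZVGHC

Repeat the key across the ciphertext: LELELELELE
N(13)−L(11): 2 → C
H(7)−E(4): 3 → D
M(12)−L(11): 1 → B
T(19)−E(4): 15 → P
E(4)−L(11): -7≡19 → T
D(3)−E(4): -1≡25 → Z
G(6)−L(11): -5≡21 → V
K(10)−E(4): 6 → G
S(18)−L(11): 7 → H
G(6)−E(4): 2 → C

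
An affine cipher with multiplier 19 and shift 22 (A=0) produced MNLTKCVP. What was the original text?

The inverse of 19 mod 26 is 11, since 19·11=209≡1. Apply D(y)=11·(y−22) mod 26:
M(12): 11·(12−22)=-110≡20 → U
N(13): 11·(13−22)=-99≡5 → F
L(11): 11·(11−22)=-121≡9 → J
T(19): 11·(19−22)=-33≡19 → T
K(10): 11·(10−22)=-132≡24 → Y
C(2): 11·(2−22)=-220≡14 → O
V(21): 11·(21−22)=-11≡15 → P
P(15): 11·(15−22)=-77≡1 → B

UFJTYOPB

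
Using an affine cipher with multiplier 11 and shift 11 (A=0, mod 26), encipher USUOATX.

U(20): 11·20+11=231≡23 → X
S(18): 11·18+11=209≡1 → B
U(20): 11·20+11=231≡23 → X
O(14): 11·14+11=165≡9 → J
A(0): 11·0+11=11 → L
T(19): 11·19+11=220≡12 → M
X(23): 11·23+11=264≡4 → E

XBXJLME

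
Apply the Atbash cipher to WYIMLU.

DBRNOF

W(22) → D(3)
Y(24) → B(1)
I(8) → R(17)
M(12) → N(13)
L(11) → O(14)
U(20) → F(5)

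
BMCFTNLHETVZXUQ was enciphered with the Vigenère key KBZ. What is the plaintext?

Repeat the key across the ciphertext: KBZKBZKBZKBZKBZ
B(1)−K(10): -9≡17 → R
M(12)−B(1): 11 → L
C(2)−Z(25): -23≡3 → D
F(5)−K(10): -5≡21 → V
T(19)−B(1): 18 → S
N(13)−Z(25): -12≡14 → O
L(11)−K(10): 1 → B
H(7)−B(1): 6 → G
E(4)−Z(25): -21≡5 → F
T(19)−K(10): 9 → J
V(21)−B(1): 20 → U
Z(25)−Z(25): 0 → A
X(23)−K(10): 13 → N
U(20)−B(1): 19 → T
Q(16)−Z(25): -9≡17 → R

RLDVSOBGFJUANTR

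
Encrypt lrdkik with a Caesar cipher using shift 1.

mseljl

l(11): 11+1=12 → m
r(17): 17+1=18 → s
d(3): 3+1=4 → e
k(10): 10+1=11 → l
i(8): 8+1=9 → j
k(10): 10+1=11 → l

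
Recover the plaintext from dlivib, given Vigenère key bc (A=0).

Repeat the key across the ciphertext: bcbcbc
d(3)−b(1): 2 → c
l(11)−c(2): 9 → j
i(8)−b(1): 7 → h
v(21)−c(2): 19 → t
i(8)−b(1): 7 → h
b(1)−c(2): -1≡25 → z

cjhthz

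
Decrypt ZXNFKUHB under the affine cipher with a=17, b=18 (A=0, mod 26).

FLPNYUHZ

The inverse of 17 mod 26 is 23, since 17·23=391≡1. Apply D(y)=23·(y−18) mod 26:
Z(25): 23·(25−18)=161≡5 → F
X(23): 23·(23−18)=115≡11 → L
N(13): 23·(13−18)=-115≡15 → P
F(5): 23·(5−18)=-299≡13 → N
K(10): 23·(10−18)=-184≡24 → Y
U(20): 23·(20−18)=46≡20 → U
H(7): 23·(7−18)=-253≡7 → H
B(1): 23·(1−18)=-391≡25 → Z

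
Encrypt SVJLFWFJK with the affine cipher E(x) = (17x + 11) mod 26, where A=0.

S(18): 17·18+11=317≡5 → F
V(21): 17·21+11=368≡4 → E
J(9): 17·9+11=164≡8 → I
L(11): 17·11+11=198≡16 → Q
F(5): 17·5+11=96≡18 → S
W(22): 17·22+11=385≡21 → V
F(5): 17·5+11=96≡18 → S
J(9): 17·9+11=164≡8 → I
K(10): 17·10+11=181≡25 → Z

FEIQSVSIZ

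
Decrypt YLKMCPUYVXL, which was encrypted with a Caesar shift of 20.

ERQSIVAEBDR

Y(24): 24−20=4 → E
L(11): 11−20=-9≡17 → R
K(10): 10−20=-10≡16 → Q
M(12): 12−20=-8≡18 → S
C(2): 2−20=-18≡8 → I
P(15): 15−20=-5≡21 → V
U(20): 20−20=0 → A
Y(24): 24−20=4 → E
V(21): 21−20=1 → B
X(23): 23−20=3 → D
L(11): 11−20=-9≡17 → R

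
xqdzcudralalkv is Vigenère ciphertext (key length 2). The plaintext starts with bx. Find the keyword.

wt

Subtract each crib letter from the matching ciphertext letter (mod 26):
x(23)−b(1)=22 → w
q(16)−x(23)=-7≡19 → t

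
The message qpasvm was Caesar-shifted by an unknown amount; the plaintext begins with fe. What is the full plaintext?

From the crib: q(16)−f(5)=11, so the shift is 11.
Subtract 11 from each ciphertext letter:
q(16): 16−11=5 → f
p(15): 15−11=4 → e
a(0): 0−11=-11≡15 → p
s(18): 18−11=7 → h
v(21): 21−11=10 → k
m(12): 12−11=1 → b

fephkb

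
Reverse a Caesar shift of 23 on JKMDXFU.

J(9): 9−23=-14≡12 → M
K(10): 10−23=-13≡13 → N
M(12): 12−23=-11≡15 → P
D(3): 3−23=-20≡6 → G
X(23): 23−23=0 → A
F(5): 5−23=-18≡8 → I
U(20): 20−23=-3≡23 → X

MNPGAIX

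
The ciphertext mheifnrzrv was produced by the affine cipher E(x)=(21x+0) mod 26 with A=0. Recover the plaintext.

ijuoznhvhb

The inverse of 21 mod 26 is 5, since 21·5=105≡1. Apply D(y)=5·(y−0) mod 26:
m(12): 5·(12−0)=60≡8 → i
h(7): 5·(7−0)=35≡9 → j
e(4): 5·(4−0)=20 → u
i(8): 5·(8−0)=40≡14 → o
f(5): 5·(5−0)=25 → z
n(13): 5·(13−0)=65≡13 → n
r(17): 5·(17−0)=85≡7 → h
z(25): 5·(25−0)=125≡21 → v
r(17): 5·(17−0)=85≡7 → h
v(21): 5·(21−0)=105≡1 → b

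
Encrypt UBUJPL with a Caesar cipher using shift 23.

U(20): 20+23=43≡17 → R
B(1): 1+23=24 → Y
U(20): 20+23=43≡17 → R
J(9): 9+23=32≡6 → G
P(15): 15+23=38≡12 → M
L(11): 11+23=34≡8 → I

RYRGMI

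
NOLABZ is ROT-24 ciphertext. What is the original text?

N(13): 13−24=-11≡15 → P
O(14): 14−24=-10≡16 → Q
L(11): 11−24=-13≡13 → N
A(0): 0−24=-24≡2 → C
B(1): 1−24=-23≡3 → D
Z(25): 25−24=1 → B

PQNCDB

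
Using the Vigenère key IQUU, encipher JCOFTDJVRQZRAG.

Repeat the key across the message: IQUUIQUUIQUUIQ
J(9)+I(8): 17 → R
C(2)+Q(16): 18 → S
O(14)+U(20): 34≡8 → I
F(5)+U(20): 25 → Z
T(19)+I(8): 27≡1 → B
D(3)+Q(16): 19 → T
J(9)+U(20): 29≡3 → D
V(21)+U(20): 41≡15 → P
R(17)+I(8): 25 → Z
Q(16)+Q(16): 32≡6 → G
Z(25)+U(20): 45≡19 → T
R(17)+U(20): 37≡11 → L
A(0)+I(8): 8 → I
G(6)+Q(16): 22 → W

RSIZBTDPZGTLIW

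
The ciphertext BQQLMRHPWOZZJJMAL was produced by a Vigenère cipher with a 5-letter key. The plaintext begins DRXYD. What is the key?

YZTNJ

Subtract each crib letter from the matching ciphertext letter (mod 26):
B(1)−D(3)=-2≡24 → Y
Q(16)−R(17)=-1≡25 → Z
Q(16)−X(23)=-7≡19 → T
L(11)−Y(24)=-13≡13 → N
M(12)−D(3)=9 → J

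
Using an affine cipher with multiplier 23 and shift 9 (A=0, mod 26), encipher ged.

g(6): 23·6+9=147≡17 → r
e(4): 23·4+9=101≡23 → x
d(3): 23·3+9=78≡0 → a

rxa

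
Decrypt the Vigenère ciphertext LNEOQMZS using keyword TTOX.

Repeat the key across the ciphertext: TTOXTTOX
L(11)−T(19): -8≡18 → S
N(13)−T(19): -6≡20 → U
E(4)−O(14): -10≡16 → Q
O(14)−X(23): -9≡17 → R
Q(16)−T(19): -3≡23 → X
M(12)−T(19): -7≡19 → T
Z(25)−O(14): 11 → L
S(18)−X(23): -5≡21 → V

SUQRXTLV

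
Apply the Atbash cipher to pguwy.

p(15) → k(10)
g(6) → t(19)
u(20) → f(5)
w(22) → d(3)
y(24) → b(1)

ktfdb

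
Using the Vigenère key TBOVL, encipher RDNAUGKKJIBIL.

KEBVFZLYETUJZ

Repeat the key across the message: TBOVLTBOVLTBO
R(17)+T(19): 36≡10 → K
D(3)+B(1): 4 → E
N(13)+O(14): 27≡1 → B
A(0)+V(21): 21 → V
U(20)+L(11): 31≡5 → F
G(6)+T(19): 25 → Z
K(10)+B(1): 11 → L
K(10)+O(14): 24 → Y
J(9)+V(21): 30≡4 → E
I(8)+L(11): 19 → T
B(1)+T(19): 20 → U
I(8)+B(1): 9 → J
L(11)+O(14): 25 → Z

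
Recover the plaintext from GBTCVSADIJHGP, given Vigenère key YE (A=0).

Repeat the key across the ciphertext: YEYEYEYEYEYEY
G(6)−Y(24): -18≡8 → I
B(1)−E(4): -3≡23 → X
T(19)−Y(24): -5≡21 → V
C(2)−E(4): -2≡24 → Y
V(21)−Y(24): -3≡23 → X
S(18)−E(4): 14 → O
A(0)−Y(24): -24≡2 → C
D(3)−E(4): -1≡25 → Z
I(8)−Y(24): -16≡10 → K
J(9)−E(4): 5 → F
H(7)−Y(24): -17≡9 → J
G(6)−E(4): 2 → C
P(15)−Y(24): -9≡17 → R

IXVYXOCZKFJCR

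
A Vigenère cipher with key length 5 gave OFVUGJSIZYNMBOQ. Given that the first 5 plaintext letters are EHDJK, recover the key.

KYSLW

Subtract each crib letter from the matching ciphertext letter (mod 26):
O(14)−E(4)=10 → K
F(5)−H(7)=-2≡24 → Y
V(21)−D(3)=18 → S
U(20)−J(9)=11 → L
G(6)−K(10)=-4≡22 → W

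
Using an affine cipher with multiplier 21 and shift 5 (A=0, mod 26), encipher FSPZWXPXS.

F(5): 21·5+5=110≡6 → G
S(18): 21·18+5=383≡19 → T
P(15): 21·15+5=320≡8 → I
Z(25): 21·25+5=530≡10 → K
W(22): 21·22+5=467≡25 → Z
X(23): 21·23+5=488≡20 → U
P(15): 21·15+5=320≡8 → I
X(23): 21·23+5=488≡20 → U
S(18): 21·18+5=383≡19 → T

GTIKZUIUT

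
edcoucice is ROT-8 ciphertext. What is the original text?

e(4): 4−8=-4≡22 → w
d(3): 3−8=-5≡21 → v
c(2): 2−8=-6≡20 → u
o(14): 14−8=6 → g
u(20): 20−8=12 → m
c(2): 2−8=-6≡20 → u
i(8): 8−8=0 → a
c(2): 2−8=-6≡20 → u
e(4): 4−8=-4≡22 → w

wvugmuauw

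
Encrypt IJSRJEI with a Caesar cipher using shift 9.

RSBASNR

I(8): 8+9=17 → R
J(9): 9+9=18 → S
S(18): 18+9=27≡1 → B
R(17): 17+9=26≡0 → A
J(9): 9+9=18 → S
E(4): 4+9=13 → N
I(8): 8+9=17 → R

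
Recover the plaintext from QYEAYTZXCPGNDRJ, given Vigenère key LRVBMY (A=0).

Repeat the key across the ciphertext: LRVBMYLRVBMYLRV
Q(16)−L(11): 5 → F
Y(24)−R(17): 7 → H
E(4)−V(21): -17≡9 → J
A(0)−B(1): -1≡25 → Z
Y(24)−M(12): 12 → M
T(19)−Y(24): -5≡21 → V
Z(25)−L(11): 14 → O
X(23)−R(17): 6 → G
C(2)−V(21): -19≡7 → H
P(15)−B(1): 14 → O
G(6)−M(12): -6≡20 → U
N(13)−Y(24): -11≡15 → P
D(3)−L(11): -8≡18 → S
R(17)−R(17): 0 → A
J(9)−V(21): -12≡14 → O

FHJZMVOGHOUPSAO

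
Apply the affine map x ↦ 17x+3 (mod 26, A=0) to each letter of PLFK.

YIKR

P(15): 17·15+3=258≡24 → Y
L(11): 17·11+3=190≡8 → I
F(5): 17·5+3=88≡10 → K
K(10): 17·10+3=173≡17 → R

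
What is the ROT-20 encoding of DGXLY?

XARFS

D(3): 3+20=23 → X
G(6): 6+20=26≡0 → A
X(23): 23+20=43≡17 → R
L(11): 11+20=31≡5 → F
Y(24): 24+20=44≡18 → S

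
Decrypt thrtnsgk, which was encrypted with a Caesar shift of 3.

t(19): 19−3=16 → q
h(7): 7−3=4 → e
r(17): 17−3=14 → o
t(19): 19−3=16 → q
n(13): 13−3=10 → k
s(18): 18−3=15 → p
g(6): 6−3=3 → d
k(10): 10−3=7 → h

qeoqkpdh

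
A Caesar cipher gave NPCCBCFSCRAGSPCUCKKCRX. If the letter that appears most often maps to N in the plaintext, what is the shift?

The most frequent ciphertext letter is C (appears 7 times).
C is position 2; N is position 13.
Shift = -11≡15.

15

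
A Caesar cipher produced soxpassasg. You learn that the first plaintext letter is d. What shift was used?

15

From the crib: s(18)−d(3)=15, so the shift is 15.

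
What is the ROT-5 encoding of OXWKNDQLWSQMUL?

O(14): 14+5=19 → T
X(23): 23+5=28≡2 → C
W(22): 22+5=27≡1 → B
K(10): 10+5=15 → P
N(13): 13+5=18 → S
D(3): 3+5=8 → I
Q(16): 16+5=21 → V
L(11): 11+5=16 → Q
W(22): 22+5=27≡1 → B
S(18): 18+5=23 → X
Q(16): 16+5=21 → V
M(12): 12+5=17 → R
U(20): 20+5=25 → Z
L(11): 11+5=16 → Q

TCBPSIVQBXVRZQ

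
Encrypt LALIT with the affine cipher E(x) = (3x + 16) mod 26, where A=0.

L(11): 3·11+16=49≡23 → X
A(0): 3·0+16=16 → Q
L(11): 3·11+16=49≡23 → X
I(8): 3·8+16=40≡14 → O
T(19): 3·19+16=73≡21 → V

XQXOV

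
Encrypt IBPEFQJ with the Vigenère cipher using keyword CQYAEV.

KRNEJLL

Repeat the key across the message: CQYAEVC
I(8)+C(2): 10 → K
B(1)+Q(16): 17 → R
P(15)+Y(24): 39≡13 → N
E(4)+A(0): 4 → E
F(5)+E(4): 9 → J
Q(16)+V(21): 37≡11 → L
J(9)+C(2): 11 → L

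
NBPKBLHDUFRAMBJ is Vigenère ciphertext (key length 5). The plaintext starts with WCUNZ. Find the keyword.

RZVXC

Subtract each crib letter from the matching ciphertext letter (mod 26):
N(13)−W(22)=-9≡17 → R
B(1)−C(2)=-1≡25 → Z
P(15)−U(20)=-5≡21 → V
K(10)−N(13)=-3≡23 → X
B(1)−Z(25)=-24≡2 → C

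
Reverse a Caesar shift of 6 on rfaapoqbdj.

lzuujikvxd

r(17): 17−6=11 → l
f(5): 5−6=-1≡25 → z
a(0): 0−6=-6≡20 → u
a(0): 0−6=-6≡20 → u
p(15): 15−6=9 → j
o(14): 14−6=8 → i
q(16): 16−6=10 → k
b(1): 1−6=-5≡21 → v
d(3): 3−6=-3≡23 → x
j(9): 9−6=3 → d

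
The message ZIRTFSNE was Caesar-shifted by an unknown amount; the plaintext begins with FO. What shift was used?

20

From the crib: Z(25)−F(5)=20, so the shift is 20.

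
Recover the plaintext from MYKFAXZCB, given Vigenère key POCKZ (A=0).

Repeat the key across the ciphertext: POCKZPOCK
M(12)−P(15): -3≡23 → X
Y(24)−O(14): 10 → K
K(10)−C(2): 8 → I
F(5)−K(10): -5≡21 → V
A(0)−Z(25): -25≡1 → B
X(23)−P(15): 8 → I
Z(25)−O(14): 11 → L
C(2)−C(2): 0 → A
B(1)−K(10): -9≡17 → R

XKIVBILAR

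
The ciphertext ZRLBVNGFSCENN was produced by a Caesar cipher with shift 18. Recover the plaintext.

Z(25): 25−18=7 → H
R(17): 17−18=-1≡25 → Z
L(11): 11−18=-7≡19 → T
B(1): 1−18=-17≡9 → J
V(21): 21−18=3 → D
N(13): 13−18=-5≡21 → V
G(6): 6−18=-12≡14 → O
F(5): 5−18=-13≡13 → N
S(18): 18−18=0 → A
C(2): 2−18=-16≡10 → K
E(4): 4−18=-14≡12 → M
N(13): 13−18=-5≡21 → V
N(13): 13−18=-5≡21 → V

HZTJDVONAKMVV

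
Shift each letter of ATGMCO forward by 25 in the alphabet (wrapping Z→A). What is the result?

A(0): 0+25=25 → Z
T(19): 19+25=44≡18 → S
G(6): 6+25=31≡5 → F
M(12): 12+25=37≡11 → L
C(2): 2+25=27≡1 → B
O(14): 14+25=39≡13 → N

ZSFLBN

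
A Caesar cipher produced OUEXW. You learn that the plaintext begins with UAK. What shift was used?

From the crib: O(14)−U(20)=-6≡20, so the shift is 20.

20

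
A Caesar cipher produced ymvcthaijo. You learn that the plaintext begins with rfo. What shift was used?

From the crib: y(24)−r(17)=7, so the shift is 7.

7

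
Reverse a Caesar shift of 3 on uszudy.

u(20): 20−3=17 → r
s(18): 18−3=15 → p
z(25): 25−3=22 → w
u(20): 20−3=17 → r
d(3): 3−3=0 → a
y(24): 24−3=21 → v

rpwrav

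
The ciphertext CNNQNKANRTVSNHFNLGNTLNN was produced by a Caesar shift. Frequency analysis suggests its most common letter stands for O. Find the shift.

25

The most frequent ciphertext letter is N (appears 9 times).
N is position 13; O is position 14.
Shift = -1≡25.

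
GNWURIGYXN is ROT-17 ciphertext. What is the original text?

G(6): 6−17=-11≡15 → P
N(13): 13−17=-4≡22 → W
W(22): 22−17=5 → F
U(20): 20−17=3 → D
R(17): 17−17=0 → A
I(8): 8−17=-9≡17 → R
G(6): 6−17=-11≡15 → P
Y(24): 24−17=7 → H
X(23): 23−17=6 → G
N(13): 13−17=-4≡22 → W

PWFDARPHGW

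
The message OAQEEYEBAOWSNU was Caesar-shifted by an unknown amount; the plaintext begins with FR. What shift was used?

9

From the crib: O(14)−F(5)=9, so the shift is 9.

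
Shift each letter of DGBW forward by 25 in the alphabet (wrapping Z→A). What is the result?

D(3): 3+25=28≡2 → C
G(6): 6+25=31≡5 → F
B(1): 1+25=26≡0 → A
W(22): 22+25=47≡21 → V

CFAV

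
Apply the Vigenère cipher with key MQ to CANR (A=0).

OQZH

Repeat the key across the message: MQMQ
C(2)+M(12): 14 → O
A(0)+Q(16): 16 → Q
N(13)+M(12): 25 → Z
R(17)+Q(16): 33≡7 → H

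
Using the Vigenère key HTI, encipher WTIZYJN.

Repeat the key across the message: HTIHTIH
W(22)+H(7): 29≡3 → D
T(19)+T(19): 38≡12 → M
I(8)+I(8): 16 → Q
Z(25)+H(7): 32≡6 → G
Y(24)+T(19): 43≡17 → R
J(9)+I(8): 17 → R
N(13)+H(7): 20 → U

DMQGRRU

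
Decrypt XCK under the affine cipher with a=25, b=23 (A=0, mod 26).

AVN

The inverse of 25 mod 26 is 25, since 25·25=625≡1. Apply D(y)=25·(y−23) mod 26:
X(23): 25·(23−23)=0 → A
C(2): 25·(2−23)=-525≡21 → V
K(10): 25·(10−23)=-325≡13 → N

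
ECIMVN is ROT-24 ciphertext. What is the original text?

E(4): 4−24=-20≡6 → G
C(2): 2−24=-22≡4 → E
I(8): 8−24=-16≡10 → K
M(12): 12−24=-12≡14 → O
V(21): 21−24=-3≡23 → X
N(13): 13−24=-11≡15 → P

GEKOXP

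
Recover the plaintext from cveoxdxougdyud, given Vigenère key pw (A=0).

Repeat the key across the ciphertext: pwpwpwpwpwpwpw
c(2)−p(15): -13≡13 → n
v(21)−w(22): -1≡25 → z
e(4)−p(15): -11≡15 → p
o(14)−w(22): -8≡18 → s
x(23)−p(15): 8 → i
d(3)−w(22): -19≡7 → h
x(23)−p(15): 8 → i
o(14)−w(22): -8≡18 → s
u(20)−p(15): 5 → f
g(6)−w(22): -16≡10 → k
d(3)−p(15): -12≡14 → o
y(24)−w(22): 2 → c
u(20)−p(15): 5 → f
d(3)−w(22): -19≡7 → h

nzpsihisfkocfh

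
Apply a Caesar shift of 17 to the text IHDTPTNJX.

ZYUKGKEAO

I(8): 8+17=25 → Z
H(7): 7+17=24 → Y
D(3): 3+17=20 → U
T(19): 19+17=36≡10 → K
P(15): 15+17=32≡6 → G
T(19): 19+17=36≡10 → K
N(13): 13+17=30≡4 → E
J(9): 9+17=26≡0 → A
X(23): 23+17=40≡14 → O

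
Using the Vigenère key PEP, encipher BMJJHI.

QQYYLX

Repeat the key across the message: PEPPEP
B(1)+P(15): 16 → Q
M(12)+E(4): 16 → Q
J(9)+P(15): 24 → Y
J(9)+P(15): 24 → Y
H(7)+E(4): 11 → L
I(8)+P(15): 23 → X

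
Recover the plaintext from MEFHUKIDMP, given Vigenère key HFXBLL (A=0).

FZIGJZBYPO

Repeat the key across the ciphertext: HFXBLLHFXB
M(12)−H(7): 5 → F
E(4)−F(5): -1≡25 → Z
F(5)−X(23): -18≡8 → I
H(7)−B(1): 6 → G
U(20)−L(11): 9 → J
K(10)−L(11): -1≡25 → Z
I(8)−H(7): 1 → B
D(3)−F(5): -2≡24 → Y
M(12)−X(23): -11≡15 → P
P(15)−B(1): 14 → O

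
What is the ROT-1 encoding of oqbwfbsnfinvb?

o(14): 14+1=15 → p
q(16): 16+1=17 → r
b(1): 1+1=2 → c
w(22): 22+1=23 → x
f(5): 5+1=6 → g
b(1): 1+1=2 → c
s(18): 18+1=19 → t
n(13): 13+1=14 → o
f(5): 5+1=6 → g
i(8): 8+1=9 → j
n(13): 13+1=14 → o
v(21): 21+1=22 → w
b(1): 1+1=2 → c

prcxgctogjowc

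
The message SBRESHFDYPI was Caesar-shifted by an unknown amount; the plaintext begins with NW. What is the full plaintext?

From the crib: S(18)−N(13)=5, so the shift is 5.
Subtract 5 from each ciphertext letter:
S(18): 18−5=13 → N
B(1): 1−5=-4≡22 → W
R(17): 17−5=12 → M
E(4): 4−5=-1≡25 → Z
S(18): 18−5=13 → N
H(7): 7−5=2 → C
F(5): 5−5=0 → A
D(3): 3−5=-2≡24 → Y
Y(24): 24−5=19 → T
P(15): 15−5=10 → K
I(8): 8−5=3 → D

NWMZNCAYTKD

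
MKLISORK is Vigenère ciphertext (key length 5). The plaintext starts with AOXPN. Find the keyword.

MWOTF

Subtract each crib letter from the matching ciphertext letter (mod 26):
M(12)−A(0)=12 → M
K(10)−O(14)=-4≡22 → W
L(11)−X(23)=-12≡14 → O
I(8)−P(15)=-7≡19 → T
S(18)−N(13)=5 → F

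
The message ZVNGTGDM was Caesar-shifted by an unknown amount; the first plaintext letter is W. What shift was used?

3

From the crib: Z(25)−W(22)=3, so the shift is 3.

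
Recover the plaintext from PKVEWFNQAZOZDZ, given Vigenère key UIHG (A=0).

VCOYCXGKGRHTJR

Repeat the key across the ciphertext: UIHGUIHGUIHGUI
P(15)−U(20): -5≡21 → V
K(10)−I(8): 2 → C
V(21)−H(7): 14 → O
E(4)−G(6): -2≡24 → Y
W(22)−U(20): 2 → C
F(5)−I(8): -3≡23 → X
N(13)−H(7): 6 → G
Q(16)−G(6): 10 → K
A(0)−U(20): -20≡6 → G
Z(25)−I(8): 17 → R
O(14)−H(7): 7 → H
Z(25)−G(6): 19 → T
D(3)−U(20): -17≡9 → J
Z(25)−I(8): 17 → R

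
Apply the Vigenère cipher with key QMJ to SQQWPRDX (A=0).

ICZMBATJ

Repeat the key across the message: QMJQMJQM
S(18)+Q(16): 34≡8 → I
Q(16)+M(12): 28≡2 → C
Q(16)+J(9): 25 → Z
W(22)+Q(16): 38≡12 → M
P(15)+M(12): 27≡1 → B
R(17)+J(9): 26≡0 → A
D(3)+Q(16): 19 → T
X(23)+M(12): 35≡9 → J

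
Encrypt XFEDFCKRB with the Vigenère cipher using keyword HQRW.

EVVZMSBNI

Repeat the key across the message: HQRWHQRWH
X(23)+H(7): 30≡4 → E
F(5)+Q(16): 21 → V
E(4)+R(17): 21 → V
D(3)+W(22): 25 → Z
F(5)+H(7): 12 → M
C(2)+Q(16): 18 → S
K(10)+R(17): 27≡1 → B
R(17)+W(22): 39≡13 → N
B(1)+H(7): 8 → I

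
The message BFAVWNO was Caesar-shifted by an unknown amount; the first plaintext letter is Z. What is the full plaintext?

From the crib: B(1)−Z(25)=-24≡2, so the shift is 2.
Subtract 2 from each ciphertext letter:
B(1): 1−2=-1≡25 → Z
F(5): 5−2=3 → D
A(0): 0−2=-2≡24 → Y
V(21): 21−2=19 → T
W(22): 22−2=20 → U
N(13): 13−2=11 → L
O(14): 14−2=12 → M

ZDYTULM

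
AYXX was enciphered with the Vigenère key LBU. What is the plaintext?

PXDM

Repeat the key across the ciphertext: LBUL
A(0)−L(11): -11≡15 → P
Y(24)−B(1): 23 → X
X(23)−U(20): 3 → D
X(23)−L(11): 12 → M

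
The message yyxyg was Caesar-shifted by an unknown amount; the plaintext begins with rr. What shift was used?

From the crib: y(24)−r(17)=7, so the shift is 7.

7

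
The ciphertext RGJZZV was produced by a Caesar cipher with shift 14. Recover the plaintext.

R(17): 17−14=3 → D
G(6): 6−14=-8≡18 → S
J(9): 9−14=-5≡21 → V
Z(25): 25−14=11 → L
Z(25): 25−14=11 → L
V(21): 21−14=7 → H

DSVLLH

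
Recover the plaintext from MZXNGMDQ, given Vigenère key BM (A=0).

LNWBFACE

Repeat the key across the ciphertext: BMBMBMBM
M(12)−B(1): 11 → L
Z(25)−M(12): 13 → N
X(23)−B(1): 22 → W
N(13)−M(12): 1 → B
G(6)−B(1): 5 → F
M(12)−M(12): 0 → A
D(3)−B(1): 2 → C
Q(16)−M(12): 4 → E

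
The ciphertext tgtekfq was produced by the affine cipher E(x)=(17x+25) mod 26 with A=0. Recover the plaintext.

sfsltib

The inverse of 17 mod 26 is 23, since 17·23=391≡1. Apply D(y)=23·(y−25) mod 26:
t(19): 23·(19−25)=-138≡18 → s
g(6): 23·(6−25)=-437≡5 → f
t(19): 23·(19−25)=-138≡18 → s
e(4): 23·(4−25)=-483≡11 → l
k(10): 23·(10−25)=-345≡19 → t
f(5): 23·(5−25)=-460≡8 → i
q(16): 23·(16−25)=-207≡1 → b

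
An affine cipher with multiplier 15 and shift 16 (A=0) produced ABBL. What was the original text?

The inverse of 15 mod 26 is 7, since 15·7=105≡1. Apply D(y)=7·(y−16) mod 26:
A(0): 7·(0−16)=-112≡18 → S
B(1): 7·(1−16)=-105≡25 → Z
B(1): 7·(1−16)=-105≡25 → Z
L(11): 7·(11−16)=-35≡17 → R

SZZR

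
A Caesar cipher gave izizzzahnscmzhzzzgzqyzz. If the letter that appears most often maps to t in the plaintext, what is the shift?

6

The most frequent ciphertext letter is z (appears 11 times).
z is position 25; t is position 19.
Shift = 6.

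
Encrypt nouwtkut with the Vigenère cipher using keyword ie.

Repeat the key across the message: ieieieie
n(13)+i(8): 21 → v
o(14)+e(4): 18 → s
u(20)+i(8): 28≡2 → c
w(22)+e(4): 26≡0 → a
t(19)+i(8): 27≡1 → b
k(10)+e(4): 14 → o
u(20)+i(8): 28≡2 → c
t(19)+e(4): 23 → x

vscabocx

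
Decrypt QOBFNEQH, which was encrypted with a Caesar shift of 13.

DBOSARDU

Q(16): 16−13=3 → D
O(14): 14−13=1 → B
B(1): 1−13=-12≡14 → O
F(5): 5−13=-8≡18 → S
N(13): 13−13=0 → A
E(4): 4−13=-9≡17 → R
Q(16): 16−13=3 → D
H(7): 7−13=-6≡20 → U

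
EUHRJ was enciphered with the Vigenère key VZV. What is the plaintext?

JVMWK

Repeat the key across the ciphertext: VZVVZ
E(4)−V(21): -17≡9 → J
U(20)−Z(25): -5≡21 → V
H(7)−V(21): -14≡12 → M
R(17)−V(21): -4≡22 → W
J(9)−Z(25): -16≡10 → K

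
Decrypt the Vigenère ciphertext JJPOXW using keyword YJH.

LAIQOP

Repeat the key across the ciphertext: YJHYJH
J(9)−Y(24): -15≡11 → L
J(9)−J(9): 0 → A
P(15)−H(7): 8 → I
O(14)−Y(24): -10≡16 → Q
X(23)−J(9): 14 → O
W(22)−H(7): 15 → P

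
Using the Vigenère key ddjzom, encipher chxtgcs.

Repeat the key across the message: ddjzomd
c(2)+d(3): 5 → f
h(7)+d(3): 10 → k
x(23)+j(9): 32≡6 → g
t(19)+z(25): 44≡18 → s
g(6)+o(14): 20 → u
c(2)+m(12): 14 → o
s(18)+d(3): 21 → v

fkgsuov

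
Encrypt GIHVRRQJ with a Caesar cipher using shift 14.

G(6): 6+14=20 → U
I(8): 8+14=22 → W
H(7): 7+14=21 → V
V(21): 21+14=35≡9 → J
R(17): 17+14=31≡5 → F
R(17): 17+14=31≡5 → F
Q(16): 16+14=30≡4 → E
J(9): 9+14=23 → X

UWVJFFEX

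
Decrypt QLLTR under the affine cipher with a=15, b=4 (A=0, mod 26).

The inverse of 15 mod 26 is 7, since 15·7=105≡1. Apply D(y)=7·(y−4) mod 26:
Q(16): 7·(16−4)=84≡6 → G
L(11): 7·(11−4)=49≡23 → X
L(11): 7·(11−4)=49≡23 → X
T(19): 7·(19−4)=105≡1 → B
R(17): 7·(17−4)=91≡13 → N

GXXBN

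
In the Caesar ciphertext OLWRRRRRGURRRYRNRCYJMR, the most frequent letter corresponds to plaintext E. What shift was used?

The most frequent ciphertext letter is R (appears 11 times).
R is position 17; E is position 4.
Shift = 13.

13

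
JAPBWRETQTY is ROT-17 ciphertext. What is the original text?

J(9): 9−17=-8≡18 → S
A(0): 0−17=-17≡9 → J
P(15): 15−17=-2≡24 → Y
B(1): 1−17=-16≡10 → K
W(22): 22−17=5 → F
R(17): 17−17=0 → A
E(4): 4−17=-13≡13 → N
T(19): 19−17=2 → C
Q(16): 16−17=-1≡25 → Z
T(19): 19−17=2 → C
Y(24): 24−17=7 → H

SJYKFANCZCH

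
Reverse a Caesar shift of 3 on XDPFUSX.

X(23): 23−3=20 → U
D(3): 3−3=0 → A
P(15): 15−3=12 → M
F(5): 5−3=2 → C
U(20): 20−3=17 → R
S(18): 18−3=15 → P
X(23): 23−3=20 → U

UAMCRPU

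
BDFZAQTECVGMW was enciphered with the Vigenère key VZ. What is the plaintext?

GEKAFRYFHWLNB

Repeat the key across the ciphertext: VZVZVZVZVZVZV
B(1)−V(21): -20≡6 → G
D(3)−Z(25): -22≡4 → E
F(5)−V(21): -16≡10 → K
Z(25)−Z(25): 0 → A
A(0)−V(21): -21≡5 → F
Q(16)−Z(25): -9≡17 → R
T(19)−V(21): -2≡24 → Y
E(4)−Z(25): -21≡5 → F
C(2)−V(21): -19≡7 → H
V(21)−Z(25): -4≡22 → W
G(6)−V(21): -15≡11 → L
M(12)−Z(25): -13≡13 → N
W(22)−V(21): 1 → B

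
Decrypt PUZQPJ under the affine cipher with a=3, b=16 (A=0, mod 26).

The inverse of 3 mod 26 is 9, since 3·9=27≡1. Apply D(y)=9·(y−16) mod 26:
P(15): 9·(15−16)=-9≡17 → R
U(20): 9·(20−16)=36≡10 → K
Z(25): 9·(25−16)=81≡3 → D
Q(16): 9·(16−16)=0 → A
P(15): 9·(15−16)=-9≡17 → R
J(9): 9·(9−16)=-63≡15 → P

RKDARP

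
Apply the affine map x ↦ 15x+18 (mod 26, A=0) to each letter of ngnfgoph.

fefpeujt

n(13): 15·13+18=213≡5 → f
g(6): 15·6+18=108≡4 → e
n(13): 15·13+18=213≡5 → f
f(5): 15·5+18=93≡15 → p
g(6): 15·6+18=108≡4 → e
o(14): 15·14+18=228≡20 → u
p(15): 15·15+18=243≡9 → j
h(7): 15·7+18=123≡19 → t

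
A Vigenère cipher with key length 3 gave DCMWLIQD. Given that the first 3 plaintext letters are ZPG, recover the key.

ENG

Subtract each crib letter from the matching ciphertext letter (mod 26):
D(3)−Z(25)=-22≡4 → E
C(2)−P(15)=-13≡13 → N
M(12)−G(6)=6 → G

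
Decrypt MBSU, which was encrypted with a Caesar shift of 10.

M(12): 12−10=2 → C
B(1): 1−10=-9≡17 → R
S(18): 18−10=8 → I
U(20): 20−10=10 → K

CRIK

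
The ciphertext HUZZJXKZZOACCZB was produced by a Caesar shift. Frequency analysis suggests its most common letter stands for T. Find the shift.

6

The most frequent ciphertext letter is Z (appears 5 times).
Z is position 25; T is position 19.
Shift = 6.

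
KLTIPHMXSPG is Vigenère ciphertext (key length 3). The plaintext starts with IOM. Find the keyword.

CXH

Subtract each crib letter from the matching ciphertext letter (mod 26):
K(10)−I(8)=2 → C
L(11)−O(14)=-3≡23 → X
T(19)−M(12)=7 → H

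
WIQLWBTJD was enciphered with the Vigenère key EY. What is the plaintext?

Repeat the key across the ciphertext: EYEYEYEYE
W(22)−E(4): 18 → S
I(8)−Y(24): -16≡10 → K
Q(16)−E(4): 12 → M
L(11)−Y(24): -13≡13 → N
W(22)−E(4): 18 → S
B(1)−Y(24): -23≡3 → D
T(19)−E(4): 15 → P
J(9)−Y(24): -15≡11 → L
D(3)−E(4): -1≡25 → Z

SKMNSDPLZ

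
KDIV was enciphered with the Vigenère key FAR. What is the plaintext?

Repeat the key across the ciphertext: FARF
K(10)−F(5): 5 → F
D(3)−A(0): 3 → D
I(8)−R(17): -9≡17 → R
V(21)−F(5): 16 → Q

FDRQ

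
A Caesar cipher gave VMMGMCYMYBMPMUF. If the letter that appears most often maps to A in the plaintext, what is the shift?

12

The most frequent ciphertext letter is M (appears 6 times).
M is position 12; A is position 0.
Shift = 12.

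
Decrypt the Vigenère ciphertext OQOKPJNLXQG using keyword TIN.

Repeat the key across the ciphertext: TINTINTINTI
O(14)−T(19): -5≡21 → V
Q(16)−I(8): 8 → I
O(14)−N(13): 1 → B
K(10)−T(19): -9≡17 → R
P(15)−I(8): 7 → H
J(9)−N(13): -4≡22 → W
N(13)−T(19): -6≡20 → U
L(11)−I(8): 3 → D
X(23)−N(13): 10 → K
Q(16)−T(19): -3≡23 → X
G(6)−I(8): -2≡24 → Y

VIBRHWUDKXY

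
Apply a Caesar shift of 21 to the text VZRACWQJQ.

V(21): 21+21=42≡16 → Q
Z(25): 25+21=46≡20 → U
R(17): 17+21=38≡12 → M
A(0): 0+21=21 → V
C(2): 2+21=23 → X
W(22): 22+21=43≡17 → R
Q(16): 16+21=37≡11 → L
J(9): 9+21=30≡4 → E
Q(16): 16+21=37≡11 → L

QUMVXRLEL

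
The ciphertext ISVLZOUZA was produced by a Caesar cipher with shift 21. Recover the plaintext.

I(8): 8−21=-13≡13 → N
S(18): 18−21=-3≡23 → X
V(21): 21−21=0 → A
L(11): 11−21=-10≡16 → Q
Z(25): 25−21=4 → E
O(14): 14−21=-7≡19 → T
U(20): 20−21=-1≡25 → Z
Z(25): 25−21=4 → E
A(0): 0−21=-21≡5 → F

NXAQETZEF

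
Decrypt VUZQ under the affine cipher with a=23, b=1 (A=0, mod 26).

CLSV

The inverse of 23 mod 26 is 17, since 23·17=391≡1. Apply D(y)=17·(y−1) mod 26:
V(21): 17·(21−1)=340≡2 → C
U(20): 17·(20−1)=323≡11 → L
Z(25): 17·(25−1)=408≡18 → S
Q(16): 17·(16−1)=255≡21 → V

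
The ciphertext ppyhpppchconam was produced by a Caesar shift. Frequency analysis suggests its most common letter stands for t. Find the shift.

22

The most frequent ciphertext letter is p (appears 5 times).
p is position 15; t is position 19.
Shift = -4≡22.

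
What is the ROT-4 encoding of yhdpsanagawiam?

y(24): 24+4=28≡2 → c
h(7): 7+4=11 → l
d(3): 3+4=7 → h
p(15): 15+4=19 → t
s(18): 18+4=22 → w
a(0): 0+4=4 → e
n(13): 13+4=17 → r
a(0): 0+4=4 → e
g(6): 6+4=10 → k
a(0): 0+4=4 → e
w(22): 22+4=26≡0 → a
i(8): 8+4=12 → m
a(0): 0+4=4 → e
m(12): 12+4=16 → q

clhtwerekeameq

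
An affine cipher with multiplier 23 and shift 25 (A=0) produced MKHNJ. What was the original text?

NFGEO

The inverse of 23 mod 26 is 17, since 23·17=391≡1. Apply D(y)=17·(y−25) mod 26:
M(12): 17·(12−25)=-221≡13 → N
K(10): 17·(10−25)=-255≡5 → F
H(7): 17·(7−25)=-306≡6 → G
N(13): 17·(13−25)=-204≡4 → E
J(9): 17·(9−25)=-272≡14 → O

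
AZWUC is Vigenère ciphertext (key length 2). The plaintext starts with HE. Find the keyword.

TV

Subtract each crib letter from the matching ciphertext letter (mod 26):
A(0)−H(7)=-7≡19 → T
Z(25)−E(4)=21 → V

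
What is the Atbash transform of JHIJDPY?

QSRQWKB

J(9) → Q(16)
H(7) → S(18)
I(8) → R(17)
J(9) → Q(16)
D(3) → W(22)
P(15) → K(10)
Y(24) → B(1)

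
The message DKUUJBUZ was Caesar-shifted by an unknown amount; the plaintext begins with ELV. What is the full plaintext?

ELVVKCVA

From the crib: D(3)−E(4)=-1≡25, so the shift is 25.
Subtract 25 from each ciphertext letter:
D(3): 3−25=-22≡4 → E
K(10): 10−25=-15≡11 → L
U(20): 20−25=-5≡21 → V
U(20): 20−25=-5≡21 → V
J(9): 9−25=-16≡10 → K
B(1): 1−25=-24≡2 → C
U(20): 20−25=-5≡21 → V
Z(25): 25−25=0 → A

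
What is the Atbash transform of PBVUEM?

KYEFVN

P(15) → K(10)
B(1) → Y(24)
V(21) → E(4)
U(20) → F(5)
E(4) → V(21)
M(12) → N(13)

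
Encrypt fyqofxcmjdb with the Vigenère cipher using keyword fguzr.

Repeat the key across the message: fguzrfguzrf
f(5)+f(5): 10 → k
y(24)+g(6): 30≡4 → e
q(16)+u(20): 36≡10 → k
o(14)+z(25): 39≡13 → n
f(5)+r(17): 22 → w
x(23)+f(5): 28≡2 → c
c(2)+g(6): 8 → i
m(12)+u(20): 32≡6 → g
j(9)+z(25): 34≡8 → i
d(3)+r(17): 20 → u
b(1)+f(5): 6 → g

keknwcigiug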